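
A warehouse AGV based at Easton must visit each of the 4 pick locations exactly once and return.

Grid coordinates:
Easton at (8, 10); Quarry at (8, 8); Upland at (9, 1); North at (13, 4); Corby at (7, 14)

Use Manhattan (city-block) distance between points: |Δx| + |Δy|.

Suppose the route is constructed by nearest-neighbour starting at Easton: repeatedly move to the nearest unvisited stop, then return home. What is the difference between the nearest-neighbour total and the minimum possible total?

The nearest-neighbour route is 4 longer than optimal.

From Easton: Quarry=2, Corby=5, Upland=10, North=11 → choose Quarry (2).
From Quarry: Corby=7, Upland=8, North=9 → choose Corby (7).
From Corby: Upland=15, North=16 → choose Upland (15).
From Upland: North=7 → choose North (7).
NN route Easton → Quarry → Corby → Upland → North → Easton costs 42.
Optimal: Easton → Quarry → Upland → North → Corby → Easton costs 38 (by enumerating all 12 distinct tours).
Excess = 42 − 38 = 4.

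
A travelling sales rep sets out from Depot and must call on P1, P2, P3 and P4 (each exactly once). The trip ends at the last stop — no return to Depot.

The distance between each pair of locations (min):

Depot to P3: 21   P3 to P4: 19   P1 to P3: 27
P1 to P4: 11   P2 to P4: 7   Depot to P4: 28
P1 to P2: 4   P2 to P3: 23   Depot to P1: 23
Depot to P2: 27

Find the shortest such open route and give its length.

There are 4! = 24 possible orderings.
Depot → P1 → P2 → P3 → P4: 23+4+23+19 = 69
Depot → P1 → P2 → P4 → P3: 23+4+7+19 = 53
Depot → P1 → P3 → P2 → P4: 23+27+23+7 = 80
Depot → P1 → P3 → P4 → P2: 23+27+19+7 = 76
Depot → P1 → P4 → P2 → P3: 23+11+7+23 = 64
Depot → P1 → P4 → P3 → P2: 23+11+19+23 = 76
Depot → P2 → P1 → P3 → P4: 27+4+27+19 = 77
Depot → P2 → P1 → P4 → P3: 27+4+11+19 = 61
Depot → P2 → P3 → P1 → P4: 27+23+27+11 = 88
Depot → P2 → P3 → P4 → P1: 27+23+19+11 = 80
Depot → P2 → P4 → P1 → P3: 27+7+11+27 = 72
Depot → P2 → P4 → P3 → P1: 27+7+19+27 = 80
Depot → P3 → P1 → P2 → P4: 21+27+4+7 = 59
Depot → P3 → P1 → P4 → P2: 21+27+11+7 = 66
… (10 more)
Depot → P3 → P4 → P2 → P1: 21+19+7+4 = 51  ← best
The minimum is 51.
One shortest path: Depot → P3 → P4 → P2 → P1.

Minimum one-way distance = 51 min.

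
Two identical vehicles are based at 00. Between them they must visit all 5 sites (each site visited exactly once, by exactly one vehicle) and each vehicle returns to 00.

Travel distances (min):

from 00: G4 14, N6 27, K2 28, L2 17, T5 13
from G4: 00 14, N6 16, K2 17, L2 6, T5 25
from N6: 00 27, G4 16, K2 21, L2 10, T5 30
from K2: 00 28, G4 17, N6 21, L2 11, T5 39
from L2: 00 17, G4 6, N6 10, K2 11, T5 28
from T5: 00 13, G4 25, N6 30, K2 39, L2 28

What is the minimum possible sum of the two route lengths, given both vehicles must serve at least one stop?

Try each way of splitting the stops between the two vehicles (each non-empty) and, for each split, find the best tour for each vehicle:
  {G4} + {N6, K2, L2, T5}: 28 + 92 = 120
  {N6} + {G4, K2, L2, T5}: 54 + 83 = 137
  {G4, N6} + {K2, L2, T5}: 57 + 80 = 137
  {K2} + {G4, N6, L2, T5}: 56 + 73 = 129
  {G4, K2} + {N6, L2, T5}: 59 + 70 = 129
  {N6, K2} + {G4, L2, T5}: 76 + 61 = 137
  … (15 splits in total)
  {G4, N6, K2, L2} + {T5}: 79 + 26 = 105  ← best
Best: vehicle 1 00 → G4 → N6 → K2 → L2 → 00 = 79; vehicle 2 00 → T5 → 00 = 26; combined 105.

105 min — the smallest possible combined total.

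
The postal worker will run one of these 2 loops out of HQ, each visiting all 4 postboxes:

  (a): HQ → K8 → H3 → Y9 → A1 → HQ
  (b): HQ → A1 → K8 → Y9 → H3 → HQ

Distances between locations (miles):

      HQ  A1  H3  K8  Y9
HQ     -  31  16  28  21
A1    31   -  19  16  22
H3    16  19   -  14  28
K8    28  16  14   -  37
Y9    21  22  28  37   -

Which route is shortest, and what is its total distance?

(a): 28 + 14 + 28 + 22 + 31 = 123
(b): 31 + 16 + 37 + 28 + 16 = 128

Shortest is (a), total 123 miles.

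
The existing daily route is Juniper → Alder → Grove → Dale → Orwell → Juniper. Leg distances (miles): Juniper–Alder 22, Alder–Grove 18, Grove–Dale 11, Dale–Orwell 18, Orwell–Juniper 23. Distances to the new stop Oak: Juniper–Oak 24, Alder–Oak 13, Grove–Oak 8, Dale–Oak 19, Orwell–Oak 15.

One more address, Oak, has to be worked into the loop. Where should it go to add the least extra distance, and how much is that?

Adding 3 miles by placing Oak on the Alder–Grove leg.

Insertion cost between consecutive stops i–j is d(i,Oak) + d(Oak,j) − d(i,j):
  between Juniper and Alder: 24 + 13 − 22 = 15
  between Alder and Grove: 13 + 8 − 18 = 3
  between Grove and Dale: 8 + 19 − 11 = 16
  between Dale and Orwell: 19 + 15 − 18 = 16
  between Orwell and Juniper: 15 + 24 − 23 = 16
Cheapest insertion is between Alder and Grove, adding 3.
New total = 92 + 3 = 95.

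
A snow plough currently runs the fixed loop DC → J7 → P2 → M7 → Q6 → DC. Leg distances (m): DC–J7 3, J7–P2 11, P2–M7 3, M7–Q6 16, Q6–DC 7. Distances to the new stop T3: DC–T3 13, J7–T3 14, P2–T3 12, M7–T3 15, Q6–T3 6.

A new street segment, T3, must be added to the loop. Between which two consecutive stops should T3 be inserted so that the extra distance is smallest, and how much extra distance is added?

Insertion cost between consecutive stops i–j is d(i,T3) + d(T3,j) − d(i,j):
  between DC and J7: 13 + 14 − 3 = 24
  between J7 and P2: 14 + 12 − 11 = 15
  between P2 and M7: 12 + 15 − 3 = 24
  between M7 and Q6: 15 + 6 − 16 = 5
  between Q6 and DC: 6 + 13 − 7 = 12
Cheapest insertion is between M7 and Q6, adding 5.
New total = 40 + 5 = 45.

Adding 5 m by placing T3 on the M7–Q6 leg.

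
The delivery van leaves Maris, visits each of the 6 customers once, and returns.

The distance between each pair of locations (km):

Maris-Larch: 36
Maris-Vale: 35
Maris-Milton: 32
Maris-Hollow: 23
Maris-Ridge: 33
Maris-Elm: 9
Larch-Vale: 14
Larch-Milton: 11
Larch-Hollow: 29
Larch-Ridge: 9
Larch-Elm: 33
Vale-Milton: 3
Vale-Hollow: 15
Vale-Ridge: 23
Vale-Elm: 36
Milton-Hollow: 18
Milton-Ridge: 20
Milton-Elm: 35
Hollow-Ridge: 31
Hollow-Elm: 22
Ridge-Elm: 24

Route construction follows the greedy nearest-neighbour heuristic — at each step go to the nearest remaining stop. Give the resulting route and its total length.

From Maris: distances to unvisited — Elm=9, Hollow=23, Milton=32, Ridge=33, Vale=35, Larch=36. Nearest is Elm (9).
From Elm: distances to unvisited — Hollow=22, Ridge=24, Larch=33, Milton=35, Vale=36. Nearest is Hollow (22).
From Hollow: distances to unvisited — Vale=15, Milton=18, Larch=29, Ridge=31. Nearest is Vale (15).
From Vale: distances to unvisited — Milton=3, Larch=14, Ridge=23. Nearest is Milton (3).
From Milton: distances to unvisited — Larch=11, Ridge=20. Nearest is Larch (11).
From Larch: distances to unvisited — Ridge=9. Nearest is Ridge (9).
Return Ridge→Maris: 33.
Total = 9 + 22 + 15 + 3 + 11 + 9 + 33 = 102.

Total distance 102 km via the nearest-neighbour route Maris → Elm → Hollow → Vale → Milton → Larch → Ridge → Maris.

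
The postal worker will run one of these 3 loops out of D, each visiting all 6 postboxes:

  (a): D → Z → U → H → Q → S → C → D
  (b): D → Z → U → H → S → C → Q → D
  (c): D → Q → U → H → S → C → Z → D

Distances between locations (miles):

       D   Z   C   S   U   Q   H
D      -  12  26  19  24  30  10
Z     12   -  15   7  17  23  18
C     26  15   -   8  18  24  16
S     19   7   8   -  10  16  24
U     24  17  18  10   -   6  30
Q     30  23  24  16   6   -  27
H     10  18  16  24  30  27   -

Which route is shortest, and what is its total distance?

Shortest is (c), total 125 miles.

(a): 12 + 17 + 30 + 27 + 16 + 8 + 26 = 136
(b): 12 + 17 + 30 + 24 + 8 + 24 + 30 = 145
(c): 30 + 6 + 30 + 24 + 8 + 15 + 12 = 125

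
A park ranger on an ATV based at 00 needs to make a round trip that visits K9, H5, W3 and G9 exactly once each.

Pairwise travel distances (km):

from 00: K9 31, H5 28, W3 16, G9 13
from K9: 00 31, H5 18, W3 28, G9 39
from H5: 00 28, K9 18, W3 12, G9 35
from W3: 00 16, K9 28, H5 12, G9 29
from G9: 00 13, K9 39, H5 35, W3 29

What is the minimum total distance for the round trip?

Minimum total distance: 98 km.

00 → K9 → H5 → W3 → G9 → 00: 31+18+12+29+13 = 103
00 → K9 → H5 → G9 → W3 → 00: 31+18+35+29+16 = 129
00 → K9 → W3 → H5 → G9 → 00: 31+28+12+35+13 = 119
00 → K9 → W3 → G9 → H5 → 00: 31+28+29+35+28 = 151
00 → K9 → G9 → H5 → W3 → 00: 31+39+35+12+16 = 133
00 → K9 → G9 → W3 → H5 → 00: 31+39+29+12+28 = 139
00 → H5 → K9 → W3 → G9 → 00: 28+18+28+29+13 = 116
00 → H5 → K9 → G9 → W3 → 00: 28+18+39+29+16 = 130
00 → H5 → W3 → K9 → G9 → 00: 28+12+28+39+13 = 120
00 → H5 → G9 → K9 → W3 → 00: 28+35+39+28+16 = 146
00 → W3 → K9 → H5 → G9 → 00: 16+28+18+35+13 = 110
00 → W3 → H5 → K9 → G9 → 00: 16+12+18+39+13 = 98
The minimum is 98.
One optimal route: 00 → W3 → H5 → K9 → G9 → 00 (or its reverse).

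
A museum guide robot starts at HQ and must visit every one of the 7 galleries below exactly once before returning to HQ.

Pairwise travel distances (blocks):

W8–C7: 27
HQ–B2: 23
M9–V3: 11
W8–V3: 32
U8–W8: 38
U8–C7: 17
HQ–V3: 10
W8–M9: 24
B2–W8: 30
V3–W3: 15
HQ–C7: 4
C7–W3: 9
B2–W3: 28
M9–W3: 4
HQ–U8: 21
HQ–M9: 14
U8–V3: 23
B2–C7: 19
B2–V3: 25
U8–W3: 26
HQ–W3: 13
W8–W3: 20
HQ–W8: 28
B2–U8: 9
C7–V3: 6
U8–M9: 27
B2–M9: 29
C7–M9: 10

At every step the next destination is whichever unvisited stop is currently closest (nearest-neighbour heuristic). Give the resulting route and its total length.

Total distance 105 blocks via the nearest-neighbour route HQ → C7 → V3 → M9 → W3 → W8 → B2 → U8 → HQ.

At HQ the remaining stops are C7 4, V3 10, W3 13, M9 14, U8 21, B2 23, W8 28; go to C7.
At C7 the remaining stops are V3 6, W3 9, M9 10, U8 17, B2 19, W8 27; go to V3.
At V3 the remaining stops are M9 11, W3 15, U8 23, B2 25, W8 32; go to M9.
At M9 the remaining stops are W3 4, W8 24, U8 27, B2 29; go to W3.
At W3 the remaining stops are W8 20, U8 26, B2 28; go to W8.
At W8 the remaining stops are B2 30, U8 38; go to B2.
At B2 the remaining stops are U8 9; go to U8.
Return U8→HQ: 21.
Total = 4 + 6 + 11 + 4 + 20 + 30 + 9 + 21 = 105.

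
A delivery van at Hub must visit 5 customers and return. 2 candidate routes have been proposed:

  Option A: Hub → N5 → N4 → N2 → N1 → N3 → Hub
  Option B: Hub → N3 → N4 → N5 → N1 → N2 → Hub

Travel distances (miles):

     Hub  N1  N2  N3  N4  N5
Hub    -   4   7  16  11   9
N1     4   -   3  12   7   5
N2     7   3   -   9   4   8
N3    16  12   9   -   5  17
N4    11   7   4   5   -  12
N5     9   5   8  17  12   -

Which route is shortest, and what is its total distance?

Option A: 9 + 12 + 4 + 3 + 12 + 16 = 56
Option B: 16 + 5 + 12 + 5 + 3 + 7 = 48

48 miles — Option B is the shortest.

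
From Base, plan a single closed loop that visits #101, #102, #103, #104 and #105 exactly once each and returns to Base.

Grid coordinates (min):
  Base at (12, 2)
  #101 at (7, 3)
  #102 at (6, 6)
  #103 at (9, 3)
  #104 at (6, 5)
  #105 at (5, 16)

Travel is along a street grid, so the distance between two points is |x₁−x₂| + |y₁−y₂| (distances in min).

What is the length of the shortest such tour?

There are 60 distinct closed tours to check (reversals are equivalent).
Base → #101 → #102 → #103 → #104 → #105 → Base: 6+4+6+5+12+21 = 54
Base → #101 → #102 → #103 → #105 → #104 → Base: 6+4+6+17+12+9 = 54
Base → #101 → #102 → #104 → #103 → #105 → Base: 6+4+1+5+17+21 = 54
Base → #101 → #102 → #104 → #105 → #103 → Base: 6+4+1+12+17+4 = 44
Base → #101 → #102 → #105 → #103 → #104 → Base: 6+4+11+17+5+9 = 52
Base → #101 → #102 → #105 → #104 → #103 → Base: 6+4+11+12+5+4 = 42
Base → #101 → #103 → #102 → #104 → #105 → Base: 6+2+6+1+12+21 = 48
Base → #101 → #103 → #102 → #105 → #104 → Base: 6+2+6+11+12+9 = 46
Base → #101 → #103 → #104 → #102 → #105 → Base: 6+2+5+1+11+21 = 46
Base → #101 → #103 → #104 → #105 → #102 → Base: 6+2+5+12+11+10 = 46
Base → #101 → #103 → #105 → #102 → #104 → Base: 6+2+17+11+1+9 = 46
Base → #101 → #103 → #105 → #104 → #102 → Base: 6+2+17+12+1+10 = 48
Base → #101 → #104 → #102 → #103 → #105 → Base: 6+3+1+6+17+21 = 54
Base → #101 → #104 → #102 → #105 → #103 → Base: 6+3+1+11+17+4 = 42
… (46 more)
The minimum is 42.
One optimal route: Base → #101 → #102 → #105 → #104 → #103 → Base (or its reverse).

Shortest round trip = 42 min.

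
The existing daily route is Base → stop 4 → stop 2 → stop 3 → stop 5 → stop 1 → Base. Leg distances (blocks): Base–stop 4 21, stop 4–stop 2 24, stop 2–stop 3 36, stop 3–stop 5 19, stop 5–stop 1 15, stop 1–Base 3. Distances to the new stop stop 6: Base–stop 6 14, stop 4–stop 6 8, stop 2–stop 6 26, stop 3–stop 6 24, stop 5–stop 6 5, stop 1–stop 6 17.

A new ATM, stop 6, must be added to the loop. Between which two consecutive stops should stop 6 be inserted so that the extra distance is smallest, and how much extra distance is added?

+1 blocks — insert stop 6 between Base and stop 4.

Insertion cost between consecutive stops i–j is d(i,stop 6) + d(stop 6,j) − d(i,j):
  between Base and stop 4: 14 + 8 − 21 = 1
  between stop 4 and stop 2: 8 + 26 − 24 = 10
  between stop 2 and stop 3: 26 + 24 − 36 = 14
  between stop 3 and stop 5: 24 + 5 − 19 = 10
  between stop 5 and stop 1: 5 + 17 − 15 = 7
  between stop 1 and Base: 17 + 14 − 3 = 28
Cheapest insertion is between Base and stop 4, adding 1.
New total = 118 + 1 = 119.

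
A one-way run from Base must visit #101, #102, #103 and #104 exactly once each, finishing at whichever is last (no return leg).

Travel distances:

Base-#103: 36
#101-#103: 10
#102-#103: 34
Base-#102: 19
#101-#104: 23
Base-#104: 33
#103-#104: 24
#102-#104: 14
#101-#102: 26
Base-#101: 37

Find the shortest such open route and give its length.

Minimum one-way distance = 66.

There are 4! = 24 possible orderings.
Base → #101 → #102 → #103 → #104: 37+26+34+24 = 121
Base → #101 → #102 → #104 → #103: 37+26+14+24 = 101
Base → #101 → #103 → #102 → #104: 37+10+34+14 = 95
Base → #101 → #103 → #104 → #102: 37+10+24+14 = 85
Base → #101 → #104 → #102 → #103: 37+23+14+34 = 108
Base → #101 → #104 → #103 → #102: 37+23+24+34 = 118
Base → #102 → #101 → #103 → #104: 19+26+10+24 = 79
Base → #102 → #101 → #104 → #103: 19+26+23+24 = 92
Base → #102 → #103 → #101 → #104: 19+34+10+23 = 86
Base → #102 → #103 → #104 → #101: 19+34+24+23 = 100
Base → #102 → #104 → #101 → #103: 19+14+23+10 = 66
Base → #102 → #104 → #103 → #101: 19+14+24+10 = 67
Base → #103 → #101 → #102 → #104: 36+10+26+14 = 86
Base → #103 → #101 → #104 → #102: 36+10+23+14 = 83
… (10 more)
The minimum is 66.
One shortest path: Base → #102 → #104 → #101 → #103.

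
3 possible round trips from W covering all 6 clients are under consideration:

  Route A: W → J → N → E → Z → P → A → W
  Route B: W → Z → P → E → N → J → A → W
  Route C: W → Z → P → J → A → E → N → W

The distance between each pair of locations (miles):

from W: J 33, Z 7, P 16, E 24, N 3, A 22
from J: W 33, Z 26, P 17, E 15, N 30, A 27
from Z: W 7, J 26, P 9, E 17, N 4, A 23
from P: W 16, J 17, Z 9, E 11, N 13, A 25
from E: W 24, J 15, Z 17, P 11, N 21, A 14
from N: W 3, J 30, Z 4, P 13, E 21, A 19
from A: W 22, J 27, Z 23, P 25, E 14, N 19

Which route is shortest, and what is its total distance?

Shortest is Route C, total 98 miles.

Route A: 33 + 30 + 21 + 17 + 9 + 25 + 22 = 157
Route B: 7 + 9 + 11 + 21 + 30 + 27 + 22 = 127
Route C: 7 + 9 + 17 + 27 + 14 + 21 + 3 = 98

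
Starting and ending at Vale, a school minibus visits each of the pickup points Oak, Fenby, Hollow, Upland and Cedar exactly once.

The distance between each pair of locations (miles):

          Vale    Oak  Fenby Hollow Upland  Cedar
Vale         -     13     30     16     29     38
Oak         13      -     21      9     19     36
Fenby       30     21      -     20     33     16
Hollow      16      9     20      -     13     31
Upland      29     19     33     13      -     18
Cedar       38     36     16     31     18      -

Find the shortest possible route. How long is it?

Shortest round trip = 97 miles.

Vale-Oak-Fenby-Hollow-Upland-Cedar-Vale: 13+21+20+13+18+38 = 123
Vale-Oak-Fenby-Hollow-Cedar-Upland-Vale: 13+21+20+31+18+29 = 132
Vale-Oak-Fenby-Upland-Hollow-Cedar-Vale: 13+21+33+13+31+38 = 149
Vale-Oak-Fenby-Upland-Cedar-Hollow-Vale: 13+21+33+18+31+16 = 132
Vale-Oak-Fenby-Cedar-Hollow-Upland-Vale: 13+21+16+31+13+29 = 123
Vale-Oak-Fenby-Cedar-Upland-Hollow-Vale: 13+21+16+18+13+16 = 97
Vale-Oak-Hollow-Fenby-Upland-Cedar-Vale: 13+9+20+33+18+38 = 131
Vale-Oak-Hollow-Fenby-Cedar-Upland-Vale: 13+9+20+16+18+29 = 105
Vale-Oak-Hollow-Upland-Fenby-Cedar-Vale: 13+9+13+33+16+38 = 122
Vale-Oak-Hollow-Upland-Cedar-Fenby-Vale: 13+9+13+18+16+30 = 99
Vale-Oak-Hollow-Cedar-Fenby-Upland-Vale: 13+9+31+16+33+29 = 131
Vale-Oak-Hollow-Cedar-Upland-Fenby-Vale: 13+9+31+18+33+30 = 134
Vale-Oak-Upland-Fenby-Hollow-Cedar-Vale: 13+19+33+20+31+38 = 154
Vale-Oak-Upland-Fenby-Cedar-Hollow-Vale: 13+19+33+16+31+16 = 128
… (46 more)
The minimum is 97.
One optimal route: Vale → Oak → Fenby → Cedar → Upland → Hollow → Vale (or its reverse).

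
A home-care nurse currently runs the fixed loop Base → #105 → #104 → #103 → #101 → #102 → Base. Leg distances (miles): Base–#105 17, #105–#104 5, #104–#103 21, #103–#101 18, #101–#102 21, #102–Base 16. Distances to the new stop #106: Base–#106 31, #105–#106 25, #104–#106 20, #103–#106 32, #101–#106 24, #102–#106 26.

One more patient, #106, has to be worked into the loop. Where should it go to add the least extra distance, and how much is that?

Insertion cost between consecutive stops i–j is d(i,#106) + d(#106,j) − d(i,j):
  between Base and #105: 31 + 25 − 17 = 39
  between #105 and #104: 25 + 20 − 5 = 40
  between #104 and #103: 20 + 32 − 21 = 31
  between #103 and #101: 32 + 24 − 18 = 38
  between #101 and #102: 24 + 26 − 21 = 29
  between #102 and Base: 26 + 31 − 16 = 41
Cheapest insertion is between #101 and #102, adding 29.
New total = 98 + 29 = 127.

+29 miles — insert #106 between #101 and #102.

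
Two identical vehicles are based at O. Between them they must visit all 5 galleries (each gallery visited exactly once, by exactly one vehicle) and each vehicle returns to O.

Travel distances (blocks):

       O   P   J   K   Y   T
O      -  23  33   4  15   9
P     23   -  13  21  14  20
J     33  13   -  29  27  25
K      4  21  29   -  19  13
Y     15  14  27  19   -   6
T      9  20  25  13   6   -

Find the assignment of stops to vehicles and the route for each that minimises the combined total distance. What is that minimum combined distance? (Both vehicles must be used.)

83 blocks — the smallest possible combined total.

Try each way of splitting the stops between the two vehicles (each non-empty) and, for each split, find the best tour for each vehicle:
  {P} + {J, K, Y, T}: 46 + 75 = 121
  {J} + {P, K, Y, T}: 66 + 54 = 120
  {P, J} + {K, Y, T}: 69 + 38 = 107
  {K} + {P, J, Y, T}: 8 + 75 = 83
  {P, K} + {J, Y, T}: 48 + 75 = 123
  {J, K} + {P, Y, T}: 66 + 52 = 118
  … (15 splits in total)
Best: vehicle 1 O → K → O = 8; vehicle 2 O → J → P → Y → T → O = 75; combined 83.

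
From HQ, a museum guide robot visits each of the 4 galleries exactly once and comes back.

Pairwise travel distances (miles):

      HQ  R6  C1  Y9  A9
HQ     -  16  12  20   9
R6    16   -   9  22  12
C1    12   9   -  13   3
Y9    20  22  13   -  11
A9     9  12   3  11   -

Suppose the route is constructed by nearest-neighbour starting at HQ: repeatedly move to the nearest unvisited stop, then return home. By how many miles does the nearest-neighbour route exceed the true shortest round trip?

From HQ: A9=9, C1=12, R6=16, Y9=20 → choose A9 (9).
From A9: C1=3, Y9=11, R6=12 → choose C1 (3).
From C1: R6=9, Y9=13 → choose R6 (9).
From R6: Y9=22 → choose Y9 (22).
NN route HQ → A9 → C1 → R6 → Y9 → HQ costs 63.
Optimal: HQ → R6 → C1 → Y9 → A9 → HQ costs 58 (by enumerating all 12 distinct tours).
Excess = 63 − 58 = 5.

The nearest-neighbour route is 5 miles longer than optimal.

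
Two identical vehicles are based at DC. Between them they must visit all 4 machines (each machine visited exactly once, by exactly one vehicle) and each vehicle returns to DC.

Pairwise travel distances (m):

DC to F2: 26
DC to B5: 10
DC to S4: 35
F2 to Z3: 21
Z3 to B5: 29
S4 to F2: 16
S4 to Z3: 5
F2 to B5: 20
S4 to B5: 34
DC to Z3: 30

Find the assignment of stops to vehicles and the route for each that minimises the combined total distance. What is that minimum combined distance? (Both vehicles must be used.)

97 m — the smallest possible combined total.

Check every non-empty split of the stops between the two vehicles; for each half take its own optimal tour:
  {S4} + {F2, Z3, B5}: 70 + 81 = 151
  {F2} + {S4, Z3, B5}: 52 + 79 = 131
  {S4, F2} + {Z3, B5}: 77 + 69 = 146
  {Z3} + {S4, F2, B5}: 60 + 81 = 141
  {S4, Z3} + {F2, B5}: 70 + 56 = 126
  {F2, Z3} + {S4, B5}: 77 + 79 = 156
  … (7 splits in total)
  {S4, F2, Z3} + {B5}: 77 + 20 = 97  ← best
Best: vehicle 1 DC → F2 → S4 → Z3 → DC = 77; vehicle 2 DC → B5 → DC = 20; combined 97.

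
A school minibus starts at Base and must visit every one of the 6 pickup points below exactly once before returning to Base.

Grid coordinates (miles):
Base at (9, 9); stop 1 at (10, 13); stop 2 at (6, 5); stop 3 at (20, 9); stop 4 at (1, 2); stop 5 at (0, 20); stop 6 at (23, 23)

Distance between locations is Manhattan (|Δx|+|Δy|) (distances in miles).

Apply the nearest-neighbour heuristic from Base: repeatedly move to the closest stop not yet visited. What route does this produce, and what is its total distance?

At Base the remaining stops are stop 1 5, stop 2 7, stop 3 11, stop 4 15, stop 5 20, stop 6 28; go to stop 1.
At stop 1 the remaining stops are stop 2 12, stop 3 14, stop 5 17, stop 4 20, stop 6 23; go to stop 2.
At stop 2 the remaining stops are stop 4 8, stop 3 18, stop 5 21, stop 6 35; go to stop 4.
At stop 4 the remaining stops are stop 5 19, stop 3 26, stop 6 43; go to stop 5.
At stop 5 the remaining stops are stop 6 26, stop 3 31; go to stop 6.
At stop 6 the remaining stops are stop 3 17; go to stop 3.
Return stop 3→Base: 11.
Total = 5 + 12 + 8 + 19 + 26 + 17 + 11 = 98.

Nearest-neighbour total = 98 miles; route Base → stop 1 → stop 2 → stop 4 → stop 5 → stop 6 → stop 3 → Base.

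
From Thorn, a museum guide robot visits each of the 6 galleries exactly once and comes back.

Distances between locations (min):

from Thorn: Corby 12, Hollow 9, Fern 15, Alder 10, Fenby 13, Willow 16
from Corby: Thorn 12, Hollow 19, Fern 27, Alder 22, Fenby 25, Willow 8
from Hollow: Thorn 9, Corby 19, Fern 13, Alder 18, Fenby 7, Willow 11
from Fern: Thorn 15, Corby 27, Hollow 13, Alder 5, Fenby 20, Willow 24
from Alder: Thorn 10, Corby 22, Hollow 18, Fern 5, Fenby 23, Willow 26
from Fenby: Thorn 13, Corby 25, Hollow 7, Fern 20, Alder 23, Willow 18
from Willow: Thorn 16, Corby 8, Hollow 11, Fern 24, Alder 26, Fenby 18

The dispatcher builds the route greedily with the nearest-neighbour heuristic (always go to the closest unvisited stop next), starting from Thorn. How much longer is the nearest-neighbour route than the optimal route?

Excess over optimum: 11 min.

Thorn: Hollow=9, Alder=10, Corby=12, Fenby=13, Fern=15, Willow=16 ⇒ Hollow
Hollow: Fenby=7, Willow=11, Fern=13, Alder=18, Corby=19 ⇒ Fenby
Fenby: Willow=18, Fern=20, Alder=23, Corby=25 ⇒ Willow
Willow: Corby=8, Fern=24, Alder=26 ⇒ Corby
Corby: Alder=22, Fern=27 ⇒ Alder
Alder: Fern=5 ⇒ Fern
NN route Thorn → Hollow → Fenby → Willow → Corby → Alder → Fern → Thorn costs 84.
Optimal: Thorn → Corby → Willow → Hollow → Fenby → Fern → Alder → Thorn costs 73 (by enumerating all 360 distinct tours).
Excess = 84 − 73 = 11.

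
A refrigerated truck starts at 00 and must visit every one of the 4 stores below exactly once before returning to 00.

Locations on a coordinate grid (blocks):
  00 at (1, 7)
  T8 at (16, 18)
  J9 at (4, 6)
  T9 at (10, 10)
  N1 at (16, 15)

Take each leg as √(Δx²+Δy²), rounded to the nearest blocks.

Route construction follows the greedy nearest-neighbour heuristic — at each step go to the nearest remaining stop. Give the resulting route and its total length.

00 → [J9:3 / T9:9 / N1:17 / T8:19] → J9 (3)
J9 → [T9:7 / N1:15 / T8:17] → T9 (7)
T9 → [N1:8 / T8:10] → N1 (8)
N1 → [T8:3] → T8 (3)
Return T8→00: 19.
Total = 3 + 7 + 8 + 3 + 19 = 40.

Nearest-neighbour total = 40 blocks; route 00 → J9 → T9 → N1 → T8 → 00.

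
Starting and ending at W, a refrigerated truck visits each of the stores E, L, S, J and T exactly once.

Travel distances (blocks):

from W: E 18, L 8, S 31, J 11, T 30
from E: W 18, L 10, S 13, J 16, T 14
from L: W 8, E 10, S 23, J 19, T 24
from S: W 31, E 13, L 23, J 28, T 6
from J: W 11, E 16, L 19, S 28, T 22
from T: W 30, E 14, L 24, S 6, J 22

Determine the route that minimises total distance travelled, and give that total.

70 blocks — the shortest possible round trip.

With 5 stops there are 5!/2 = 60 distinct round trips (a route and its reverse cost the same).
W - E - L - S - J - T - W: 18+10+23+28+22+30 = 131
W - E - L - S - T - J - W: 18+10+23+6+22+11 = 90
W - E - L - J - S - T - W: 18+10+19+28+6+30 = 111
W - E - L - J - T - S - W: 18+10+19+22+6+31 = 106
W - E - L - T - S - J - W: 18+10+24+6+28+11 = 97
W - E - L - T - J - S - W: 18+10+24+22+28+31 = 133
W - E - S - L - J - T - W: 18+13+23+19+22+30 = 125
W - E - S - L - T - J - W: 18+13+23+24+22+11 = 111
W - E - S - J - L - T - W: 18+13+28+19+24+30 = 132
W - E - S - J - T - L - W: 18+13+28+22+24+8 = 113
W - E - S - T - L - J - W: 18+13+6+24+19+11 = 91
W - E - S - T - J - L - W: 18+13+6+22+19+8 = 86
W - E - J - L - S - T - W: 18+16+19+23+6+30 = 112
W - E - J - L - T - S - W: 18+16+19+24+6+31 = 114
… (46 more)
W - L - E - S - T - J - W: 8+10+13+6+22+11 = 70  ← best
The minimum is 70.
One optimal route: W → L → E → S → T → J → W (or its reverse).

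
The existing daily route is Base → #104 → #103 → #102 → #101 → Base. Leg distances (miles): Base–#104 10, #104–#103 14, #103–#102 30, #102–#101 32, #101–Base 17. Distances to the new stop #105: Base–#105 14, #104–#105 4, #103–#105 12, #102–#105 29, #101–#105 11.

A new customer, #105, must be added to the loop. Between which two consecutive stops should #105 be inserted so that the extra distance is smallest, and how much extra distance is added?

+2 miles — insert #105 between #104 and #103.

Insertion cost between consecutive stops i–j is d(i,#105) + d(#105,j) − d(i,j):
  between Base and #104: 14 + 4 − 10 = 8
  between #104 and #103: 4 + 12 − 14 = 2
  between #103 and #102: 12 + 29 − 30 = 11
  between #102 and #101: 29 + 11 − 32 = 8
  between #101 and Base: 11 + 14 − 17 = 8
Cheapest insertion is between #104 and #103, adding 2.
New total = 103 + 2 = 105.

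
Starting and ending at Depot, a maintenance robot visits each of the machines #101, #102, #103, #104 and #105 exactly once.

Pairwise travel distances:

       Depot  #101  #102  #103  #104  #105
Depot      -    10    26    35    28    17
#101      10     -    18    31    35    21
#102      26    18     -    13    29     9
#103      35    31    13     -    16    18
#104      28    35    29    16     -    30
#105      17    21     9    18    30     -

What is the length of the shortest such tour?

Minimum total distance: 97.

There are 60 distinct closed tours to check (reversals are equivalent).
Depot - #101 - #102 - #103 - #104 - #105 - Depot: 10+18+13+16+30+17 = 104
Depot - #101 - #102 - #103 - #105 - #104 - Depot: 10+18+13+18+30+28 = 117
Depot - #101 - #102 - #104 - #103 - #105 - Depot: 10+18+29+16+18+17 = 108
Depot - #101 - #102 - #104 - #105 - #103 - Depot: 10+18+29+30+18+35 = 140
Depot - #101 - #102 - #105 - #103 - #104 - Depot: 10+18+9+18+16+28 = 99
Depot - #101 - #102 - #105 - #104 - #103 - Depot: 10+18+9+30+16+35 = 118
Depot - #101 - #103 - #102 - #104 - #105 - Depot: 10+31+13+29+30+17 = 130
Depot - #101 - #103 - #102 - #105 - #104 - Depot: 10+31+13+9+30+28 = 121
Depot - #101 - #103 - #104 - #102 - #105 - Depot: 10+31+16+29+9+17 = 112
Depot - #101 - #103 - #104 - #105 - #102 - Depot: 10+31+16+30+9+26 = 122
Depot - #101 - #103 - #105 - #102 - #104 - Depot: 10+31+18+9+29+28 = 125
Depot - #101 - #103 - #105 - #104 - #102 - Depot: 10+31+18+30+29+26 = 144
Depot - #101 - #104 - #102 - #103 - #105 - Depot: 10+35+29+13+18+17 = 122
Depot - #101 - #104 - #102 - #105 - #103 - Depot: 10+35+29+9+18+35 = 136
… (46 more)
Depot - #101 - #105 - #102 - #103 - #104 - Depot: 10+21+9+13+16+28 = 97  ← best
The minimum is 97.
One optimal route: Depot → #101 → #105 → #102 → #103 → #104 → Depot (or its reverse).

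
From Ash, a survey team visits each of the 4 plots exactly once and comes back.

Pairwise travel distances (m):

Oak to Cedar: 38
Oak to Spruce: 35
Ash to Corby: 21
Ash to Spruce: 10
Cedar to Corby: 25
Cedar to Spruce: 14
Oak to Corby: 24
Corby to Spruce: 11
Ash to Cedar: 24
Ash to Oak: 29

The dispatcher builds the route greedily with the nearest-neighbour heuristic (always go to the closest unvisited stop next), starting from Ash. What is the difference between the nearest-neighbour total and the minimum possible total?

From Ash: Spruce=10, Corby=21, Cedar=24, Oak=29 → choose Spruce (10).
From Spruce: Corby=11, Cedar=14, Oak=35 → choose Corby (11).
From Corby: Oak=24, Cedar=25 → choose Oak (24).
From Oak: Cedar=38 → choose Cedar (38).
NN route Ash → Spruce → Corby → Oak → Cedar → Ash costs 107.
Optimal: Ash → Oak → Corby → Cedar → Spruce → Ash costs 102 (by enumerating all 12 distinct tours).
Excess = 107 − 102 = 5.

5 m longer than the optimal tour.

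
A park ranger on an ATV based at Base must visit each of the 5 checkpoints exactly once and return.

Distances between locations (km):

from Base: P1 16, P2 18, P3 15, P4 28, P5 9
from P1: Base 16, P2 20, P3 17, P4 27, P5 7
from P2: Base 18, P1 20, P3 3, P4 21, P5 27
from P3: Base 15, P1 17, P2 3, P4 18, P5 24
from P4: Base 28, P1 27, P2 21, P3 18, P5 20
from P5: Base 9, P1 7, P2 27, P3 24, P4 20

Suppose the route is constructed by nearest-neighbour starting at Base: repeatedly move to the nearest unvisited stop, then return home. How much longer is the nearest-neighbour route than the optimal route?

Base: P5=9, P3=15, P1=16, P2=18, P4=28 ⇒ P5
P5: P1=7, P4=20, P3=24, P2=27 ⇒ P1
P1: P3=17, P2=20, P4=27 ⇒ P3
P3: P2=3, P4=18 ⇒ P2
P2: P4=21 ⇒ P4
NN route Base → P5 → P1 → P3 → P2 → P4 → Base costs 85.
Optimal: Base → P1 → P5 → P4 → P2 → P3 → Base costs 82 (by enumerating all 60 distinct tours).
Excess = 85 − 82 = 3.

The nearest-neighbour route is 3 km longer than optimal.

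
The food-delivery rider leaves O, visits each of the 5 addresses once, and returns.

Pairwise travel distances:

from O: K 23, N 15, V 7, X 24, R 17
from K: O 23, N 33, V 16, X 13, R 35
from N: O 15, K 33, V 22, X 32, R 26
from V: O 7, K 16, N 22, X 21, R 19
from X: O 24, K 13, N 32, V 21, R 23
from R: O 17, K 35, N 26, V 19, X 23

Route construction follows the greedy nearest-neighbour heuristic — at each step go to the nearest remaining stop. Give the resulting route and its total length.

Total distance 100 via the nearest-neighbour route O → V → K → X → R → N → O.

At O the remaining stops are V 7, N 15, R 17, K 23, X 24; go to V.
At V the remaining stops are K 16, R 19, X 21, N 22; go to K.
At K the remaining stops are X 13, N 33, R 35; go to X.
At X the remaining stops are R 23, N 32; go to R.
At R the remaining stops are N 26; go to N.
Return N→O: 15.
Total = 7 + 16 + 13 + 23 + 26 + 15 = 100.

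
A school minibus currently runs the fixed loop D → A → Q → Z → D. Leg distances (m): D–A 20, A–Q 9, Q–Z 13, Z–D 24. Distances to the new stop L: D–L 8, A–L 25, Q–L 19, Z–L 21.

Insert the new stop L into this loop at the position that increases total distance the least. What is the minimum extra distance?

Adding 5 m by placing L on the Z–D leg.

Insertion cost between consecutive stops i–j is d(i,L) + d(L,j) − d(i,j):
  between D and A: 8 + 25 − 20 = 13
  between A and Q: 25 + 19 − 9 = 35
  between Q and Z: 19 + 21 − 13 = 27
  between Z and D: 21 + 8 − 24 = 5
Cheapest insertion is between Z and D, adding 5.
New total = 66 + 5 = 71.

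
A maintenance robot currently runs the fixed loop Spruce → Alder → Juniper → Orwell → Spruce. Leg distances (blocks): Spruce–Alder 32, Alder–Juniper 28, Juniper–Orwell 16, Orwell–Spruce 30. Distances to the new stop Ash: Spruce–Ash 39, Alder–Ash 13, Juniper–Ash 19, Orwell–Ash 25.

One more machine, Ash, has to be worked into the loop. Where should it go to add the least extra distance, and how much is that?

Minimum extra distance: 4 blocks, inserting Ash between Alder and Juniper.

Insertion cost between consecutive stops i–j is d(i,Ash) + d(Ash,j) − d(i,j):
  between Spruce and Alder: 39 + 13 − 32 = 20
  between Alder and Juniper: 13 + 19 − 28 = 4
  between Juniper and Orwell: 19 + 25 − 16 = 28
  between Orwell and Spruce: 25 + 39 − 30 = 34
Cheapest insertion is between Alder and Juniper, adding 4.
New total = 106 + 4 = 110.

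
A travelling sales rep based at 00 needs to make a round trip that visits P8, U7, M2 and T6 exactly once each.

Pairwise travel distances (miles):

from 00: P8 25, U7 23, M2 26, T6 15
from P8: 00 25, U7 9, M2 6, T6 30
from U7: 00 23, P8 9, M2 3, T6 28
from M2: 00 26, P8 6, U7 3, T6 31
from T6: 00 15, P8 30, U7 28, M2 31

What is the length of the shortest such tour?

With 4 stops there are 4!/2 = 12 distinct round trips (a route and its reverse cost the same).
00 - P8 - U7 - M2 - T6 - 00: 25+9+3+31+15 = 83
00 - P8 - U7 - T6 - M2 - 00: 25+9+28+31+26 = 119
00 - P8 - M2 - U7 - T6 - 00: 25+6+3+28+15 = 77
00 - P8 - M2 - T6 - U7 - 00: 25+6+31+28+23 = 113
00 - P8 - T6 - U7 - M2 - 00: 25+30+28+3+26 = 112
00 - P8 - T6 - M2 - U7 - 00: 25+30+31+3+23 = 112
00 - U7 - P8 - M2 - T6 - 00: 23+9+6+31+15 = 84
00 - U7 - P8 - T6 - M2 - 00: 23+9+30+31+26 = 119
00 - U7 - M2 - P8 - T6 - 00: 23+3+6+30+15 = 77
00 - U7 - T6 - P8 - M2 - 00: 23+28+30+6+26 = 113
00 - M2 - P8 - U7 - T6 - 00: 26+6+9+28+15 = 84
00 - M2 - U7 - P8 - T6 - 00: 26+3+9+30+15 = 83
The minimum is 77.
One optimal route: 00 → P8 → M2 → U7 → T6 → 00 (or its reverse).

77 miles — the shortest possible round trip.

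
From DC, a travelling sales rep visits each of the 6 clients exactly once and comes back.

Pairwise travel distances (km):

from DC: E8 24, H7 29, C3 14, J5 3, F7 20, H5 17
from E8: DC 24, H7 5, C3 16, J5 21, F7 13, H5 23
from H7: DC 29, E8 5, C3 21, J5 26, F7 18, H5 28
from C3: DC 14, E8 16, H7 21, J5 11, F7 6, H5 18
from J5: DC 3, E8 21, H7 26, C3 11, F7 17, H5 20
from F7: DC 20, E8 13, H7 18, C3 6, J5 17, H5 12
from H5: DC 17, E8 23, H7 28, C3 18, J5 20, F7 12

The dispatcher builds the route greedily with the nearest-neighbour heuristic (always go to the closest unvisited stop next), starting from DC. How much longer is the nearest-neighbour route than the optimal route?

DC: J5=3, C3=14, H5=17, F7=20, E8=24, H7=29 ⇒ J5
J5: C3=11, F7=17, H5=20, E8=21, H7=26 ⇒ C3
C3: F7=6, E8=16, H5=18, H7=21 ⇒ F7
F7: H5=12, E8=13, H7=18 ⇒ H5
H5: E8=23, H7=28 ⇒ E8
E8: H7=5 ⇒ H7
NN route DC → J5 → C3 → F7 → H5 → E8 → H7 → DC costs 89.
Optimal: DC → J5 → C3 → E8 → H7 → F7 → H5 → DC costs 82 (by enumerating all 360 distinct tours).
Excess = 89 − 82 = 7.

7 km longer than the optimal tour.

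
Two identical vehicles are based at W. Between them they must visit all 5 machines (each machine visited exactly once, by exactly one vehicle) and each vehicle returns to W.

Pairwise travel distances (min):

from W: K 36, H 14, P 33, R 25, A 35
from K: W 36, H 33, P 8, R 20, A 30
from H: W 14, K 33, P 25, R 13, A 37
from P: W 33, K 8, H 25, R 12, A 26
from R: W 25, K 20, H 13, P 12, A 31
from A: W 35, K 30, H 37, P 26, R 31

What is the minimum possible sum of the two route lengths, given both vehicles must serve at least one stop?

Check every non-empty split of the stops between the two vehicles; for each half take its own optimal tour:
  {K} + {H, P, R, A}: 72 + 100 = 172
  {H} + {K, P, R, A}: 28 + 110 = 138
  {K, H} + {P, R, A}: 83 + 98 = 181
  {P} + {K, H, R, A}: 66 + 112 = 178
  {K, P} + {H, R, A}: 77 + 93 = 170
  {H, P} + {K, R, A}: 72 + 110 = 182
  … (15 splits in total)
Best: vehicle 1 W → H → W = 28; vehicle 2 W → R → P → K → A → W = 110; combined 138.

138 min — the smallest possible combined total.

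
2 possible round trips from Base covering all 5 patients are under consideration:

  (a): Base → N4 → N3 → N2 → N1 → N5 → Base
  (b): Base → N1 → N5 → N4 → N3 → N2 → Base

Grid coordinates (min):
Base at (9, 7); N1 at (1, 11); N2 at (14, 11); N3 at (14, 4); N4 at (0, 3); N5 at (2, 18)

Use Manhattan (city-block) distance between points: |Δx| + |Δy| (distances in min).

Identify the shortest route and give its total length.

(a): 13 + 15 + 7 + 13 + 8 + 18 = 74
(b): 12 + 8 + 17 + 15 + 7 + 9 = 68

68 min — (b) is the shortest.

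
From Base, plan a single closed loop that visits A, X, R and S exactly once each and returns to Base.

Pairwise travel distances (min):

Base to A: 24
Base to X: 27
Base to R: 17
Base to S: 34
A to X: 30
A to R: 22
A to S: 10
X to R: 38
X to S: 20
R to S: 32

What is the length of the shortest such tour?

Base - A - X - R - S - Base: 24+30+38+32+34 = 158
Base - A - X - S - R - Base: 24+30+20+32+17 = 123
Base - A - R - X - S - Base: 24+22+38+20+34 = 138
Base - A - R - S - X - Base: 24+22+32+20+27 = 125
Base - A - S - X - R - Base: 24+10+20+38+17 = 109
Base - A - S - R - X - Base: 24+10+32+38+27 = 131
Base - X - A - R - S - Base: 27+30+22+32+34 = 145
Base - X - A - S - R - Base: 27+30+10+32+17 = 116
Base - X - R - A - S - Base: 27+38+22+10+34 = 131
Base - X - S - A - R - Base: 27+20+10+22+17 = 96
Base - R - A - X - S - Base: 17+22+30+20+34 = 123
Base - R - X - A - S - Base: 17+38+30+10+34 = 129
The minimum is 96.
One optimal route: Base → X → S → A → R → Base (or its reverse).

Shortest round trip = 96 min.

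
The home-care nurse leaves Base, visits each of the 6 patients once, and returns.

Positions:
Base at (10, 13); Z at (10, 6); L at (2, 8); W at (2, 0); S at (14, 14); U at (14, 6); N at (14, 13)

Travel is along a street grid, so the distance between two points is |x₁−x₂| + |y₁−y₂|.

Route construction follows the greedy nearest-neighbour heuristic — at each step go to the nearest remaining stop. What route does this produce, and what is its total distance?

From Base: distances to unvisited — N=4, S=5, Z=7, U=11, L=13, W=21. Nearest is N (4).
From N: distances to unvisited — S=1, U=7, Z=11, L=17, W=25. Nearest is S (1).
From S: distances to unvisited — U=8, Z=12, L=18, W=26. Nearest is U (8).
From U: distances to unvisited — Z=4, L=14, W=18. Nearest is Z (4).
From Z: distances to unvisited — L=10, W=14. Nearest is L (10).
From L: distances to unvisited — W=8. Nearest is W (8).
Return W→Base: 21.
Total = 4 + 1 + 8 + 4 + 10 + 8 + 21 = 56.

56 along Base → N → S → U → Z → L → W → Base.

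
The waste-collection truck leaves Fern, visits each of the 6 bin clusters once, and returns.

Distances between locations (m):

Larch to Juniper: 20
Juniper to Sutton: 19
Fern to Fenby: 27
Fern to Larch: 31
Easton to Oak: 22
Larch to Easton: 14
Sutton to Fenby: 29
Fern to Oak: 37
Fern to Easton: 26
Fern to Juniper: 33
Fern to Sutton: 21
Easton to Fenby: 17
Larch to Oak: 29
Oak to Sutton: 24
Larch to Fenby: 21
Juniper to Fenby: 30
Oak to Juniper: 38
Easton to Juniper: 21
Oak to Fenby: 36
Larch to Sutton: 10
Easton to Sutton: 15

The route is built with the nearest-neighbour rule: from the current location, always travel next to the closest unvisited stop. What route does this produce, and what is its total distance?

From Fern: distances to unvisited — Sutton=21, Easton=26, Fenby=27, Larch=31, Juniper=33, Oak=37. Nearest is Sutton (21).
From Sutton: distances to unvisited — Larch=10, Easton=15, Juniper=19, Oak=24, Fenby=29. Nearest is Larch (10).
From Larch: distances to unvisited — Easton=14, Juniper=20, Fenby=21, Oak=29. Nearest is Easton (14).
From Easton: distances to unvisited — Fenby=17, Juniper=21, Oak=22. Nearest is Fenby (17).
From Fenby: distances to unvisited — Juniper=30, Oak=36. Nearest is Juniper (30).
From Juniper: distances to unvisited — Oak=38. Nearest is Oak (38).
Return Oak→Fern: 37.
Total = 21 + 10 + 14 + 17 + 30 + 38 + 37 = 167.

167 m along Fern → Sutton → Larch → Easton → Fenby → Juniper → Oak → Fern.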